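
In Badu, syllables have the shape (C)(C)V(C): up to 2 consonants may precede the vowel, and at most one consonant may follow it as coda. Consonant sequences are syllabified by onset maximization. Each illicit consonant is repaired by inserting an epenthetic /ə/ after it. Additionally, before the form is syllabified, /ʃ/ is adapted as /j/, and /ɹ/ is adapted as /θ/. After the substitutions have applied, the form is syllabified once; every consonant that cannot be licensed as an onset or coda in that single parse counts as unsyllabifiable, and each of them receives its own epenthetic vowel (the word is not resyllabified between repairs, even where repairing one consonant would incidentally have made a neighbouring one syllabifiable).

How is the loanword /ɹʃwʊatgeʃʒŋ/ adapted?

Substitution: /ɹ/ → /θ/, /ʃ/ → /j/, giving /θjwʊatgejʒŋ/.
The consonants /θ/, /ʒ/, /ŋ/ cannot be parsed into a legal (C)(C)V(C) syllable (at most one coda consonant is licensed; onsets may contain at most 2 consonants).
Inserting the epenthetic vowel yields /θ/ → /θə/, /ʒ/ → /ʒə/, /ŋ/ → /ŋə/.

θəjwʊatgejʒəŋə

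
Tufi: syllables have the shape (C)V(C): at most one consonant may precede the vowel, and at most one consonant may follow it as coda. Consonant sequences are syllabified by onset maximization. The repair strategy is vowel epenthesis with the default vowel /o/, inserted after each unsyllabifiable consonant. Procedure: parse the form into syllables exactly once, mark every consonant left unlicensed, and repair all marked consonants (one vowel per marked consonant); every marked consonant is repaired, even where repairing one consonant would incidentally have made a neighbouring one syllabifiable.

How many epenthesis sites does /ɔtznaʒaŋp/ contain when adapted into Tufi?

2

The unsyllabifiable consonants are /z/, /p/; each receives one epenthetic vowel.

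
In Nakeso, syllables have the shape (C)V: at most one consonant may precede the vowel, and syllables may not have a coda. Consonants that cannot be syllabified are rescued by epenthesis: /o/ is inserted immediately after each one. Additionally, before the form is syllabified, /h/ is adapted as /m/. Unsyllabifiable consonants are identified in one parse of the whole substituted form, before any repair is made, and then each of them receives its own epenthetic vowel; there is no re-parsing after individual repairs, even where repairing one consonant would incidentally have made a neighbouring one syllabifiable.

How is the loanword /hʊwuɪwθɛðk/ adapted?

mʊwuɪwoθɛðoko

Substitution: /h/ → /m/, giving /mʊwuɪwθɛðk/.
Under (C)V, the unsyllabifiable consonants are /w/, /ð/, /k/ (no codas are permitted; onsets are limited to one consonant).
Epenthesis after each stranded consonant: /w/ → /wo/, /ð/ → /ðo/, /k/ → /ko/.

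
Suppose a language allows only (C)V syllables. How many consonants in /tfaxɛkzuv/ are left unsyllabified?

3

Syllabifying with onset maximization leaves /t/, /k/, /v/ stranded (no codas are permitted; onsets are limited to one consonant).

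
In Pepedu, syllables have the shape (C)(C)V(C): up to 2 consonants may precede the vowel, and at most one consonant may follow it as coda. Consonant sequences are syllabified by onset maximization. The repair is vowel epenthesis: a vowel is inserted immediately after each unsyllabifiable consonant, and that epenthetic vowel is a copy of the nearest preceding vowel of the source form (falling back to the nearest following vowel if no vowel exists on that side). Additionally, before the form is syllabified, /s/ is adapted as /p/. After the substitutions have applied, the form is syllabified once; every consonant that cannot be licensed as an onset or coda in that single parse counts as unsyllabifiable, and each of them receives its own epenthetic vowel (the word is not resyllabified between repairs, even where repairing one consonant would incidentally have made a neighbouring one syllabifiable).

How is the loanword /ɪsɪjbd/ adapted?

Substitution: /s/ → /p/, giving /ɪpɪjbd/.
The consonants /b/, /d/ cannot be parsed into a legal (C)(C)V(C) syllable (at most one coda consonant is licensed; onsets may contain at most 2 consonants).
Epenthesis after each stranded consonant: /b/ → /bɪ/, /d/ → /dɪ/.

ɪpɪjbɪdɪ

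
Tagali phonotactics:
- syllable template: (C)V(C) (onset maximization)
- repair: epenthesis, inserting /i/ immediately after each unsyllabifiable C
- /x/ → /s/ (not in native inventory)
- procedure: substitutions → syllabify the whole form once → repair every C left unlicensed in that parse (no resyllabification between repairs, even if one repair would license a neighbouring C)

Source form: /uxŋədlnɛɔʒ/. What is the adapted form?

Substitution: /x/ → /s/, giving /usŋədlnɛɔʒ/.
The consonants /l/ cannot be parsed into a legal (C)V(C) syllable (at most one coda consonant is licensed; onsets are limited to one consonant).
Epenthesis after each stranded consonant: /l/ → /li/.

usŋədlinɛɔʒ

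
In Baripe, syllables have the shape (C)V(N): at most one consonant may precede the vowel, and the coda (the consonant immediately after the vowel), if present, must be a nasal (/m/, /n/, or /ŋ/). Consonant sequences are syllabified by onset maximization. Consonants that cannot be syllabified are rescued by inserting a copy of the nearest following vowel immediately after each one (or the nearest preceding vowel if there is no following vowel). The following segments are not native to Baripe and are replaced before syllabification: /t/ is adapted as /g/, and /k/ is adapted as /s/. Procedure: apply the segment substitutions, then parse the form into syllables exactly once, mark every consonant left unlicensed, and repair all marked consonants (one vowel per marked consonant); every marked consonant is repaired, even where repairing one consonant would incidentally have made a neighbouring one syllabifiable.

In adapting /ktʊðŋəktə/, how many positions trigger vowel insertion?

After substitution the input is /sgʊðŋəsgə/.
The unsyllabifiable consonants are /s/, /ð/, /s/; each receives one epenthetic vowel.

3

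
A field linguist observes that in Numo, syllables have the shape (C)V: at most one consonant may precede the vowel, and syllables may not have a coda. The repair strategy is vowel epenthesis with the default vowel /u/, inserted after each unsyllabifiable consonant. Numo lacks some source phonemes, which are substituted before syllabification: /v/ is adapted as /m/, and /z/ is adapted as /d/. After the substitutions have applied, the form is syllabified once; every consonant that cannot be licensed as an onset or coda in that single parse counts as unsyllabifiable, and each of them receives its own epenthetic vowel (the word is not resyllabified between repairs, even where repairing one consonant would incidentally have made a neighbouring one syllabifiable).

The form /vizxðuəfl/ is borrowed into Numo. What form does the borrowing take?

Substitution: /v/ → /m/, /z/ → /d/, giving /midxðuəfl/.
The consonants /d/, /x/, /f/, /l/ cannot be parsed into a legal (C)V syllable (no codas are permitted; onsets are limited to one consonant).
Epenthesis after each stranded consonant: /d/ → /du/, /x/ → /xu/, /f/ → /fu/, /l/ → /lu/.

miduxuðuəfulu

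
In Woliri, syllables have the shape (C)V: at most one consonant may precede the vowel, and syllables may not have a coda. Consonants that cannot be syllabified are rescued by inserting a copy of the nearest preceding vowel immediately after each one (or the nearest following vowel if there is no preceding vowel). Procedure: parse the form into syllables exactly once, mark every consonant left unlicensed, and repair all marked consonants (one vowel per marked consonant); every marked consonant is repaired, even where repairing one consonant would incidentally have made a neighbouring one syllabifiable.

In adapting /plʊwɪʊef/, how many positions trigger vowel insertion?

2

The unsyllabifiable consonants are /p/, /f/; each receives one epenthetic vowel.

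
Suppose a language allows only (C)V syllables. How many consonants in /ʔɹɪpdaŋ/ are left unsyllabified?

Under (C)V, the unsyllabifiable consonants are /ʔ/, /p/, /ŋ/ (no codas are permitted; onsets are limited to one consonant).

3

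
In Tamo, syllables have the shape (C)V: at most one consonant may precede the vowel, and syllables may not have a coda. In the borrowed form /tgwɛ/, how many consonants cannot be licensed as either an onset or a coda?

2

Syllabifying with onset maximization leaves /t/, /g/ stranded (no codas are permitted; onsets are limited to one consonant).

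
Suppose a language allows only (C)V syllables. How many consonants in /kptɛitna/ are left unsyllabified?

Syllabifying with onset maximization leaves /k/, /p/, /t/ stranded (no codas are permitted; onsets are limited to one consonant).

3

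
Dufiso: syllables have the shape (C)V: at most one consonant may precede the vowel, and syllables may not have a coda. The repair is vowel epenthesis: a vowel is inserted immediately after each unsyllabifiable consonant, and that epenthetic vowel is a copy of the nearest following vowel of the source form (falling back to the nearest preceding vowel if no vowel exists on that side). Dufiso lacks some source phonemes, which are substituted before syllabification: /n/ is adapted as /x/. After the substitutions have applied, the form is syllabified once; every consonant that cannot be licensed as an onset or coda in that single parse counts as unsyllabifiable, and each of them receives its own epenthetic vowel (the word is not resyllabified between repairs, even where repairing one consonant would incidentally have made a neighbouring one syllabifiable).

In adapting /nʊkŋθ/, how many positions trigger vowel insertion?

3

After substitution the input is /xʊkŋθ/.
The unsyllabifiable consonants are /k/, /ŋ/, /θ/; each receives one epenthetic vowel.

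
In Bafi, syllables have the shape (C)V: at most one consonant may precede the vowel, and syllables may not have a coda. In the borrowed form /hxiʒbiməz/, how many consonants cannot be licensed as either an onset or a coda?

Under (C)V, the unsyllabifiable consonants are /h/, /ʒ/, /z/ (no codas are permitted; onsets are limited to one consonant).

3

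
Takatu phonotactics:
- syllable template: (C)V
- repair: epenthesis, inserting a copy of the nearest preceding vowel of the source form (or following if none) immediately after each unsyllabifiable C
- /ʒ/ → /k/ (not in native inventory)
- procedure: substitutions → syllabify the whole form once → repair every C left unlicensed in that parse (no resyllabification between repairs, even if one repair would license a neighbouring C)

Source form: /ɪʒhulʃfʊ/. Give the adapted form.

Substitution: /ʒ/ → /k/, giving /ɪkhulʃfʊ/.
Under (C)V, the unsyllabifiable consonants are /k/, /l/, /ʃ/ (no codas are permitted; onsets are limited to one consonant).
Each unlicensed consonant becomes the onset of a new syllable: /k/ → /kɪ/, /l/ → /lu/, /ʃ/ → /ʃu/.

ɪkɪhuluʃufʊ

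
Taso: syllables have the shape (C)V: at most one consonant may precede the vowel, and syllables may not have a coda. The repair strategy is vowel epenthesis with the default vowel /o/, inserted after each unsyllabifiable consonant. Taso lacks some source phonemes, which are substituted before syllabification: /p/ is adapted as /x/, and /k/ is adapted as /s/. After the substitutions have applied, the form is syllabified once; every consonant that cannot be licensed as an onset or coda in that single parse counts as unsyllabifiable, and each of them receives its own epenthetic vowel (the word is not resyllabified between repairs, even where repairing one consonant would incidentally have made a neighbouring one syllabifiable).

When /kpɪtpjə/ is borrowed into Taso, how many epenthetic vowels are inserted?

3

After substitution the input is /sxɪtxjə/.
The unsyllabifiable consonants are /s/, /t/, /x/; each receives one epenthetic vowel.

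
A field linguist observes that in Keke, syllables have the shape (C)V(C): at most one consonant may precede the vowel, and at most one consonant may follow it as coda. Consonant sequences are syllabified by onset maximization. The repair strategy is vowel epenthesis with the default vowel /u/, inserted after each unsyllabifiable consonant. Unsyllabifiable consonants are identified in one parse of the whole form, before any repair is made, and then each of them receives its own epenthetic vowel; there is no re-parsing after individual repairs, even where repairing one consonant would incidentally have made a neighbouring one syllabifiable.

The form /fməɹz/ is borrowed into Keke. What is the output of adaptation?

Under (C)V(C), the unsyllabifiable consonants are /f/, /z/ (at most one coda consonant is licensed; onsets are limited to one consonant).
Epenthesis after each stranded consonant: /f/ → /fu/, /z/ → /zu/.

fuməɹzu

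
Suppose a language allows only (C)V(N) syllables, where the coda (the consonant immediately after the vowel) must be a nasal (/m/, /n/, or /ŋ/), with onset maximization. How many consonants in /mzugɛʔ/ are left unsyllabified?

2

Syllabifying with onset maximization leaves /m/, /ʔ/ stranded (only a nasal (/m/, /n/, or /ŋ/) is licensed in coda position; onsets are limited to one consonant).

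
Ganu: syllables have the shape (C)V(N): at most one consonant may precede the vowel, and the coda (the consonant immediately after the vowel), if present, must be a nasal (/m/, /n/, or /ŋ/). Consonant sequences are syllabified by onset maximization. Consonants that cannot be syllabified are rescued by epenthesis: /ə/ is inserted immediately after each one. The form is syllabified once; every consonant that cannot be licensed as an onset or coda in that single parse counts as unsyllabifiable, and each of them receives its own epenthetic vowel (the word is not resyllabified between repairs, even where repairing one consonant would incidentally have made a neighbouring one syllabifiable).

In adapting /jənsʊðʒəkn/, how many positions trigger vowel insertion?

The unsyllabifiable consonants are /ð/, /k/, /n/; each receives one epenthetic vowel.

3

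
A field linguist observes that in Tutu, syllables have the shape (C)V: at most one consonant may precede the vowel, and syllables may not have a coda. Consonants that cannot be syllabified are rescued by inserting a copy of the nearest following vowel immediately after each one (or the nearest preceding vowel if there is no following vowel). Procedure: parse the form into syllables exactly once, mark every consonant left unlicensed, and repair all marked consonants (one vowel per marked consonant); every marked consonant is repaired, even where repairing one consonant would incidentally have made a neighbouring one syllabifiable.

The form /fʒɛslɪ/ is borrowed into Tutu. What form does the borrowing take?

fɛʒɛsɪlɪ

The consonants /f/, /s/ cannot be parsed into a legal (C)V syllable (no codas are permitted; onsets are limited to one consonant).
Inserting the epenthetic vowel yields /f/ → /fɛ/, /s/ → /sɪ/.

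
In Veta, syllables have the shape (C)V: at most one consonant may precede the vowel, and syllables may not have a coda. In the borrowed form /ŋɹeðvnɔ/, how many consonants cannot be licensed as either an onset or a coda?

The consonants /ŋ/, /ð/, /v/ cannot be parsed into a legal (C)V syllable (no codas are permitted; onsets are limited to one consonant).

3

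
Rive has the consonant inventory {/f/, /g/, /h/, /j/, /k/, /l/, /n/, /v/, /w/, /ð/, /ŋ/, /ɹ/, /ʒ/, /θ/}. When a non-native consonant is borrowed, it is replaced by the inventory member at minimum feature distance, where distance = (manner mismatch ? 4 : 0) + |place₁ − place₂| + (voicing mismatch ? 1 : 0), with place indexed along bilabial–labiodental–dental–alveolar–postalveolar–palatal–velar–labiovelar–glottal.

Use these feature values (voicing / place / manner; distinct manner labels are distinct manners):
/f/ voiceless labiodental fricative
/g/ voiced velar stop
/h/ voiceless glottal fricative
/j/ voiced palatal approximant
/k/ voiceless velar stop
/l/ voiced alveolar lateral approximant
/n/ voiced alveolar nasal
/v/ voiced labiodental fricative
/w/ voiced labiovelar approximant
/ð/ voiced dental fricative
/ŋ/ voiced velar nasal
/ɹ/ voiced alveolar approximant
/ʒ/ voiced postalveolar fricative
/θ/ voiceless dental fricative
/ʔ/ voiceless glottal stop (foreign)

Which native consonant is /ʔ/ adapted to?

/k/ is closest: same manner (stop), place distance 2 (glottal→velar), same voicing; total 2. Next closest is /g/ at distance 3.

k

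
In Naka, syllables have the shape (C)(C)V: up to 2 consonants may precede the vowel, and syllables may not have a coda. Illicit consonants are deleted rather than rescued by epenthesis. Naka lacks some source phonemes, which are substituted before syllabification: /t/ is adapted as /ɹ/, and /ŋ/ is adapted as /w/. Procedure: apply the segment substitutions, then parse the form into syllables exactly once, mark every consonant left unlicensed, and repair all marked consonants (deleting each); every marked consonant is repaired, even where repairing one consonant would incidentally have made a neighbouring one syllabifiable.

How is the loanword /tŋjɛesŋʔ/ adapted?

wjɛe

Substitution: /t/ → /ɹ/, /ŋ/ → /w/, giving /ɹwjɛeswʔ/.
The consonants /ɹ/, /s/, /w/, /ʔ/ cannot be parsed into a legal (C)(C)V syllable (no codas are permitted; onsets may contain at most 2 consonants).
Deleting the stranded consonants removes /ɹ/, /s/, /w/, /ʔ/.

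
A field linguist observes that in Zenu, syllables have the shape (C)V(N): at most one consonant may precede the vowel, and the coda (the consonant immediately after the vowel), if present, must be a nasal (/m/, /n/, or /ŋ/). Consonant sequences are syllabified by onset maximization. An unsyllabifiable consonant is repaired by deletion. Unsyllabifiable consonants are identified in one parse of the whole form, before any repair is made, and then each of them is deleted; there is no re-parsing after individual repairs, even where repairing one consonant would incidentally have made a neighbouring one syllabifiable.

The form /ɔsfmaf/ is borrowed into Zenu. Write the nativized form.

ɔma

Under (C)V(N), the unsyllabifiable consonants are /s/, /f/, /f/ (only a nasal (/m/, /n/, or /ŋ/) is licensed in coda position; onsets are limited to one consonant).
Each unlicensed consonant is deleted: /s/, /f/, /f/.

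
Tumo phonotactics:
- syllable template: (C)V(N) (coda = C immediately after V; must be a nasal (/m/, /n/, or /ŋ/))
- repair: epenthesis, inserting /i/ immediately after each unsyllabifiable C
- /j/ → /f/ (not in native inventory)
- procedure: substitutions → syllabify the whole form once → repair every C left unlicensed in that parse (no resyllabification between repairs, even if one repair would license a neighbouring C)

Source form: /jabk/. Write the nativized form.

fabiki

Substitution: /j/ → /f/, giving /fabk/.
Syllabifying with onset maximization leaves /b/, /k/ stranded (only a nasal (/m/, /n/, or /ŋ/) is licensed in coda position; onsets are limited to one consonant).
Each unlicensed consonant becomes the onset of a new syllable: /b/ → /bi/, /k/ → /ki/.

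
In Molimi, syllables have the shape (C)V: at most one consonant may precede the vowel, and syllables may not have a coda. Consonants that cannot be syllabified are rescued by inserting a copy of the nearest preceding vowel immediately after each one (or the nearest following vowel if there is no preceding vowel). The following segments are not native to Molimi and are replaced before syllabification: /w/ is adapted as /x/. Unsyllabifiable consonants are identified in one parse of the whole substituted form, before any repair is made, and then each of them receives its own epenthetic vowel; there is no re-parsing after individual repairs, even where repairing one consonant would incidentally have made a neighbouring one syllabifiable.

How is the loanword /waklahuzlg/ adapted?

xakalahuzulugu

Substitution: /w/ → /x/, giving /xaklahuzlg/.
Under (C)V, the unsyllabifiable consonants are /k/, /z/, /l/, /g/ (no codas are permitted; onsets are limited to one consonant).
Each unlicensed consonant becomes the onset of a new syllable: /k/ → /ka/, /z/ → /zu/, /l/ → /lu/, /g/ → /gu/.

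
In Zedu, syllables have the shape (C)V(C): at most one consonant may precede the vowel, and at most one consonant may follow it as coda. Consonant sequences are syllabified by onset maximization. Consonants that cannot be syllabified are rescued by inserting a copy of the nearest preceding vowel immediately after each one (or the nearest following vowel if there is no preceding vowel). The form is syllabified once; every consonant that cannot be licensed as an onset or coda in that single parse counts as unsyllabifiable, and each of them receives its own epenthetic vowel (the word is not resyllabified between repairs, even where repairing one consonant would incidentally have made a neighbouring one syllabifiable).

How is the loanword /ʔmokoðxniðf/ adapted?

The consonants /ʔ/, /x/, /f/ cannot be parsed into a legal (C)V(C) syllable (at most one coda consonant is licensed; onsets are limited to one consonant).
Each unlicensed consonant becomes the onset of a new syllable: /ʔ/ → /ʔo/, /x/ → /xo/, /f/ → /fi/.

ʔomokoðxoniðfi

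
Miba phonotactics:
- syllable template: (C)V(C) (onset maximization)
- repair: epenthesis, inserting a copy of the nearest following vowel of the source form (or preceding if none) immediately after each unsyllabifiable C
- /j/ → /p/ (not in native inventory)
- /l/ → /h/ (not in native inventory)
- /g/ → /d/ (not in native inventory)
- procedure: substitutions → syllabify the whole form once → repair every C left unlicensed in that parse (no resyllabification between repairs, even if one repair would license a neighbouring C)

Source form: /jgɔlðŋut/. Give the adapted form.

Substitution: /j/ → /p/, /g/ → /d/, /l/ → /h/, giving /pdɔhðŋut/.
Syllabifying with onset maximization leaves /p/, /ð/ stranded (at most one coda consonant is licensed; onsets are limited to one consonant).
Each unlicensed consonant becomes the onset of a new syllable: /p/ → /pɔ/, /ð/ → /ðu/.

pɔdɔhðuŋut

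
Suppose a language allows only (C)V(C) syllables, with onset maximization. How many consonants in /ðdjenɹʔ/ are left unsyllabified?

Syllabifying with onset maximization leaves /ð/, /d/, /ɹ/, /ʔ/ stranded (at most one coda consonant is licensed; onsets are limited to one consonant).

4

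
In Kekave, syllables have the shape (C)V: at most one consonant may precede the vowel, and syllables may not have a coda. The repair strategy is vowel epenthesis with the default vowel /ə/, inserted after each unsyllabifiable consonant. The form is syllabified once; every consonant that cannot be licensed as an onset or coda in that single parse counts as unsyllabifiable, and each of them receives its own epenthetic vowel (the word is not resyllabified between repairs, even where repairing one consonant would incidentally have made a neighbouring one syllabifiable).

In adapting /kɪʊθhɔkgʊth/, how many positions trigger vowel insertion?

The unsyllabifiable consonants are /θ/, /k/, /t/, /h/; each receives one epenthetic vowel.

4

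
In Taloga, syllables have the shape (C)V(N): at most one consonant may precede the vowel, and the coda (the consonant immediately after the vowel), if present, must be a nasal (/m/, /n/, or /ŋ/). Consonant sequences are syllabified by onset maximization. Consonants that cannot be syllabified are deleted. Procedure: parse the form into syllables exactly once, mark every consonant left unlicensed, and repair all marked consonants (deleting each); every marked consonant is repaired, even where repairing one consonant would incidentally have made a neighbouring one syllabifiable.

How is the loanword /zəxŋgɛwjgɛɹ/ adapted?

zəgɛgɛ

Under (C)V(N), the unsyllabifiable consonants are /x/, /ŋ/, /w/, /j/, /ɹ/ (only a nasal (/m/, /n/, or /ŋ/) is licensed in coda position; onsets are limited to one consonant).
Each unlicensed consonant is deleted: /x/, /ŋ/, /w/, /j/, /ɹ/.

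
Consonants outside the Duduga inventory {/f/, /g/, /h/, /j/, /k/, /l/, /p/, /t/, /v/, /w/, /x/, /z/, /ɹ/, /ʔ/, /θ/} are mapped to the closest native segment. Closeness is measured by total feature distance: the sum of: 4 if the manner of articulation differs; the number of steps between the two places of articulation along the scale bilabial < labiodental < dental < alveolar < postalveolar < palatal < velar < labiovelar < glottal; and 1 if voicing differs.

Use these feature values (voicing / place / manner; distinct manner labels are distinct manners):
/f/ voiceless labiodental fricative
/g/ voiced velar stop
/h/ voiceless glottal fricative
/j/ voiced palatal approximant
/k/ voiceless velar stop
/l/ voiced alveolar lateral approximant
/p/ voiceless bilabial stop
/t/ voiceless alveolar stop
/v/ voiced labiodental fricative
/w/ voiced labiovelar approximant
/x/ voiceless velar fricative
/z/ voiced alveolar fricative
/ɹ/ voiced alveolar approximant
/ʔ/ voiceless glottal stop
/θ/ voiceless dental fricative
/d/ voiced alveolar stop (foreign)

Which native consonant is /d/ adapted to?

/t/ is closest: same manner (stop), place distance 0 (alveolar→alveolar), voicing differs (+1); total 1. Next closest is /g/ at distance 3.

t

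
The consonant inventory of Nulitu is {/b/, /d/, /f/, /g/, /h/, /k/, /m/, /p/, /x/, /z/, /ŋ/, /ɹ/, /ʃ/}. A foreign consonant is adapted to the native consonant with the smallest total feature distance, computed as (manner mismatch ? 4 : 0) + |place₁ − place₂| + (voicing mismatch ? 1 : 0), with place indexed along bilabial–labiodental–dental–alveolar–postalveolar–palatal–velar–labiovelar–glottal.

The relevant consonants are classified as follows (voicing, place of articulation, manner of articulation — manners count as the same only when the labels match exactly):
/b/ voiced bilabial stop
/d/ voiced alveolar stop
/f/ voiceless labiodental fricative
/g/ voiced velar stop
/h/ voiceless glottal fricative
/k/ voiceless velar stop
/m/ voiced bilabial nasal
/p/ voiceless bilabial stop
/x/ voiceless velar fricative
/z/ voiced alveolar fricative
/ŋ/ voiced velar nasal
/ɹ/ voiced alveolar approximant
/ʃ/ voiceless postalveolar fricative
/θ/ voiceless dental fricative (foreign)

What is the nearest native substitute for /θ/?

/f/ is closest: same manner (fricative), place distance 1 (dental→labiodental), same voicing; total 1. Next closest is /z/ at distance 2.

f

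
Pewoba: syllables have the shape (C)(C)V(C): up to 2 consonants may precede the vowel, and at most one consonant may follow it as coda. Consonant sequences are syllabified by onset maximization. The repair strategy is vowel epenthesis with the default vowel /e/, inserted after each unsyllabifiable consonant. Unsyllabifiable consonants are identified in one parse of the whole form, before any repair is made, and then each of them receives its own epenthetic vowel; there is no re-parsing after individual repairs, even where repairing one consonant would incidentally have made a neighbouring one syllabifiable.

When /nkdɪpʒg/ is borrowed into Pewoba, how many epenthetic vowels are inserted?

3

The unsyllabifiable consonants are /n/, /ʒ/, /g/; each receives one epenthetic vowel.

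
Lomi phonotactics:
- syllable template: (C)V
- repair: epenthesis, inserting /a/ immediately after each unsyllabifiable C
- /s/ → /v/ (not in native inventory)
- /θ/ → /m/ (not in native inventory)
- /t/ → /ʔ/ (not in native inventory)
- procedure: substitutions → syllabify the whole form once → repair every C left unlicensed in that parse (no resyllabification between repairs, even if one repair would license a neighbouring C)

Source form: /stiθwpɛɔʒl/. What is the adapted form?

vaʔimawapɛɔʒala

Substitution: /s/ → /v/, /t/ → /ʔ/, /θ/ → /m/, giving /vʔimwpɛɔʒl/.
Under (C)V, the unsyllabifiable consonants are /v/, /m/, /w/, /ʒ/, /l/ (no codas are permitted; onsets are limited to one consonant).
Epenthesis after each stranded consonant: /v/ → /va/, /m/ → /ma/, /w/ → /wa/, /ʒ/ → /ʒa/, /l/ → /la/.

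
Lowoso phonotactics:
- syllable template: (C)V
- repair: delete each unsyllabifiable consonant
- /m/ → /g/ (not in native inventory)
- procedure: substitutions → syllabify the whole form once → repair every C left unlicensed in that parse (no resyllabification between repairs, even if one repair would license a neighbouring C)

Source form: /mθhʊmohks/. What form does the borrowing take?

Substitution: /m/ → /g/, giving /gθhʊgohks/.
Syllabifying with onset maximization leaves /g/, /θ/, /h/, /k/, /s/ stranded (no codas are permitted; onsets are limited to one consonant).
Deleting the stranded consonants removes /g/, /θ/, /h/, /k/, /s/.

hʊgo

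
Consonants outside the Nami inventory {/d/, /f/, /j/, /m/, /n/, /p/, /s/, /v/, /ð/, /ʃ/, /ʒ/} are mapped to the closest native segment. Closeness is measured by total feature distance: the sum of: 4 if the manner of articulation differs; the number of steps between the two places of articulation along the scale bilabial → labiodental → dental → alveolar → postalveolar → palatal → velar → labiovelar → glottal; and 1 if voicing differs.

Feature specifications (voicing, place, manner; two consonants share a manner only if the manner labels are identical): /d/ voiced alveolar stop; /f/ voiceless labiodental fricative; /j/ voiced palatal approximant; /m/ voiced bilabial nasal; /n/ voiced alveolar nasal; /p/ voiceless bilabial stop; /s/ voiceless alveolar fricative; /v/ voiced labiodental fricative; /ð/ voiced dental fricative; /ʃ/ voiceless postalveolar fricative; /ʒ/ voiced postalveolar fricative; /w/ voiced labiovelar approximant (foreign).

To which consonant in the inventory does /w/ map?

j

/j/ is closest: same manner (approximant), place distance 2 (labiovelar→palatal), same voicing; total 2. Next closest is /ʒ/ at distance 7.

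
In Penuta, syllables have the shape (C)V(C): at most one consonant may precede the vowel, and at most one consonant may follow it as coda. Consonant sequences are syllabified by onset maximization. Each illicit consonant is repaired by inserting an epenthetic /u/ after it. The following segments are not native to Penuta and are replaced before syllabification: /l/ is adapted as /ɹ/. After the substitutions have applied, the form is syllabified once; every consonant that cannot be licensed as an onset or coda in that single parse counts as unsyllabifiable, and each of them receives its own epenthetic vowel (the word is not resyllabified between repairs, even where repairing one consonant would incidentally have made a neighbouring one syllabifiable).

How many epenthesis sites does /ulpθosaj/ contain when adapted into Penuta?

1

After substitution the input is /uɹpθosaj/.
The unsyllabifiable consonants are /p/; each receives one epenthetic vowel.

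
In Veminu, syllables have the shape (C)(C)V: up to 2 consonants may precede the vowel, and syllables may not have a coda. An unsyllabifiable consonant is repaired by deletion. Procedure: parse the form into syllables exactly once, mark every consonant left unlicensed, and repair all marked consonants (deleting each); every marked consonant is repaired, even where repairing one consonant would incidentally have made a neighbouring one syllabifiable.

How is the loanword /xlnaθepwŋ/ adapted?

lnaθe

The consonants /x/, /p/, /w/, /ŋ/ cannot be parsed into a legal (C)(C)V syllable (no codas are permitted; onsets may contain at most 2 consonants).
Deletion applies to /x/, /p/, /w/, /ŋ/.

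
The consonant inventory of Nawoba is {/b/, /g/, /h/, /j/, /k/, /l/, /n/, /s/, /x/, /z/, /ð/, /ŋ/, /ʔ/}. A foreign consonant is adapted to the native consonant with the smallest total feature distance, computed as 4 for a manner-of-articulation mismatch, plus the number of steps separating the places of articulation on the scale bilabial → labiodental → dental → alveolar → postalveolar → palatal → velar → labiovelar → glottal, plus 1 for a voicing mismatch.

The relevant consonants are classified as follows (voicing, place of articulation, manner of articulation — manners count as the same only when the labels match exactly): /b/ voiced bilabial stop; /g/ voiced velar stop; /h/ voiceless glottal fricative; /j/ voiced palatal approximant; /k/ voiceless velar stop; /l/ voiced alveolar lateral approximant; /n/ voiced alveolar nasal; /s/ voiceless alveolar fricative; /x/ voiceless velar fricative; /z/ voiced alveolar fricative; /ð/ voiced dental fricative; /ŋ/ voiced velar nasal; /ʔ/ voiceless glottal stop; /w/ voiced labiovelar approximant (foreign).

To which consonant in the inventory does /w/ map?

/j/ is closest: same manner (approximant), place distance 2 (labiovelar→palatal), same voicing; total 2. Next closest is /g/ at distance 5.

j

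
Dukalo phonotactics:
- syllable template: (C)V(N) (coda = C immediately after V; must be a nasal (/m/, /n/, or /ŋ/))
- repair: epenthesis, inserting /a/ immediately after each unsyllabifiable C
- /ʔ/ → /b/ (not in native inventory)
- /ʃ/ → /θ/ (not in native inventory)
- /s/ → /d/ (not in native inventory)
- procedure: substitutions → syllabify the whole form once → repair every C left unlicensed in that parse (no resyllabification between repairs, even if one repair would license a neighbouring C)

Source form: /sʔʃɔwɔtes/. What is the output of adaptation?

dabaθɔwɔteda

Substitution: /s/ → /d/, /ʔ/ → /b/, /ʃ/ → /θ/, giving /dbθɔwɔted/.
The consonants /d/, /b/, /d/ cannot be parsed into a legal (C)V(N) syllable (only a nasal (/m/, /n/, or /ŋ/) is licensed in coda position; onsets are limited to one consonant).
Each unlicensed consonant becomes the onset of a new syllable: /d/ → /da/, /b/ → /ba/, /d/ → /da/.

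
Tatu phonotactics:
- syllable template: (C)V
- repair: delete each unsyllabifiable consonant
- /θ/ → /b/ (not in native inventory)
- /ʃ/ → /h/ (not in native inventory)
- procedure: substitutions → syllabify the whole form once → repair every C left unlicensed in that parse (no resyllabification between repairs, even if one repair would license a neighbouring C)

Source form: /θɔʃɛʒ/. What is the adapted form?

bɔhɛ

Substitution: /θ/ → /b/, /ʃ/ → /h/, giving /bɔhɛʒ/.
Syllabifying with onset maximization leaves /ʒ/ stranded (no codas are permitted; onsets are limited to one consonant).
Deletion applies to /ʒ/.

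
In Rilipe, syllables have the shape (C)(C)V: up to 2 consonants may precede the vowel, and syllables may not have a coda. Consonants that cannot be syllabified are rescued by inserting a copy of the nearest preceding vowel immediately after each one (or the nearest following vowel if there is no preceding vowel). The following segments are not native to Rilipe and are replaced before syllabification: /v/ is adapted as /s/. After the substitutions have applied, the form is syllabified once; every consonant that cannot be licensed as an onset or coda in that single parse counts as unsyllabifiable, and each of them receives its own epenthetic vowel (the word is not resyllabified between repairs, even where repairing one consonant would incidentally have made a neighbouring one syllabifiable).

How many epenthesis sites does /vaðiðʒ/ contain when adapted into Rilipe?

After substitution the input is /saðiðʒ/.
The unsyllabifiable consonants are /ð/, /ʒ/; each receives one epenthetic vowel.

2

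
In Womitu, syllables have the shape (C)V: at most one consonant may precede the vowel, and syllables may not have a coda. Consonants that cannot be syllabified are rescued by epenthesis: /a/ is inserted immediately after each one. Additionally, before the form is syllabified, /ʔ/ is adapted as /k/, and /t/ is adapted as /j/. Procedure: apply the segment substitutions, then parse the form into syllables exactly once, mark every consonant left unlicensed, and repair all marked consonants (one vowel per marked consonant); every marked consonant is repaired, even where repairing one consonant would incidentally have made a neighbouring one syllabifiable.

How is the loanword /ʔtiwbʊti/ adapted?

kajiwabʊji

Substitution: /ʔ/ → /k/, /t/ → /j/, giving /kjiwbʊji/.
The consonants /k/, /w/ cannot be parsed into a legal (C)V syllable (no codas are permitted; onsets are limited to one consonant).
Each unlicensed consonant becomes the onset of a new syllable: /k/ → /ka/, /w/ → /wa/.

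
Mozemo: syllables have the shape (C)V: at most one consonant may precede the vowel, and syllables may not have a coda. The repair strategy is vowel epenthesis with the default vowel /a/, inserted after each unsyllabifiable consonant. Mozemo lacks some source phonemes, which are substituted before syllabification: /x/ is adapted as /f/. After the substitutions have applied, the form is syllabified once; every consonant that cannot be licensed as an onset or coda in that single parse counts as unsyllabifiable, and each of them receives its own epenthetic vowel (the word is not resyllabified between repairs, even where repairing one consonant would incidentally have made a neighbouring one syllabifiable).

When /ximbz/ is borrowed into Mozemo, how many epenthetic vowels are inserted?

After substitution the input is /fimbz/.
The unsyllabifiable consonants are /m/, /b/, /z/; each receives one epenthetic vowel.

3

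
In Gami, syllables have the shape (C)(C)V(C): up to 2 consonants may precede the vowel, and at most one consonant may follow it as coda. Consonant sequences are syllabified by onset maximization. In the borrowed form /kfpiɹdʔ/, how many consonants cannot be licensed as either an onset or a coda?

3

Under (C)(C)V(C), the unsyllabifiable consonants are /k/, /d/, /ʔ/ (at most one coda consonant is licensed; onsets may contain at most 2 consonants).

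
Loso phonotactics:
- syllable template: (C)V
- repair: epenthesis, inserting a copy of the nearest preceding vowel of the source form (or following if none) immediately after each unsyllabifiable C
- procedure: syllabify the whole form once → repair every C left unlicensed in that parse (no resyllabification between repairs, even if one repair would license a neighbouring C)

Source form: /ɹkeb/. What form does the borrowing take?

Syllabifying with onset maximization leaves /ɹ/, /b/ stranded (no codas are permitted; onsets are limited to one consonant).
Each unlicensed consonant becomes the onset of a new syllable: /ɹ/ → /ɹe/, /b/ → /be/.

ɹekebe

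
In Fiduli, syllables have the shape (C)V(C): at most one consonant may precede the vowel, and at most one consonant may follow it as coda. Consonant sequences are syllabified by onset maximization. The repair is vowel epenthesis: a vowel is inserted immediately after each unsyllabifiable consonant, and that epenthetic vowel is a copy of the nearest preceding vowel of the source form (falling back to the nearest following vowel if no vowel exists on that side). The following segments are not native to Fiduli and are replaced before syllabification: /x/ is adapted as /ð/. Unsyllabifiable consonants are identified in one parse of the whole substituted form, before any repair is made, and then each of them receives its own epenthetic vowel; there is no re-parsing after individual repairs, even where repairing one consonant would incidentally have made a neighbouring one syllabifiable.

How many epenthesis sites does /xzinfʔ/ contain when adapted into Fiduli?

After substitution the input is /ðzinfʔ/.
The unsyllabifiable consonants are /ð/, /f/, /ʔ/; each receives one epenthetic vowel.

3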